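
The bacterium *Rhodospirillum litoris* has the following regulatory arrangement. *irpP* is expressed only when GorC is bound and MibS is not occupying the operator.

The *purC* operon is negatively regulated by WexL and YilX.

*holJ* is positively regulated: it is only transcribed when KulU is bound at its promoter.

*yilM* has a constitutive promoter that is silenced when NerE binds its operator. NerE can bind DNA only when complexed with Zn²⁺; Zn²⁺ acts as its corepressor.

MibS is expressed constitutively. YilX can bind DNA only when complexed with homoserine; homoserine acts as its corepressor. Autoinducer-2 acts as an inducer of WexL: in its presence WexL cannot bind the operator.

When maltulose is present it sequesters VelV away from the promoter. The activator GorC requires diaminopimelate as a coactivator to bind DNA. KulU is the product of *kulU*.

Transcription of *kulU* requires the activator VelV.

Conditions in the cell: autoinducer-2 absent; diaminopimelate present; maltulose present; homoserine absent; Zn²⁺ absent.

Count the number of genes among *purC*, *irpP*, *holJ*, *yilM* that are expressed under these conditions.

Autoinducer-2 is absent, so WexL is active.
Homoserine is absent, so YilX is inactive.
With repressor WexL bound, *purC* is not transcribed.
→ *purC* is OFF.
MibS is produced constitutively and is active.
Diaminopimelate is present, so GorC is active.
With repressor MibS bound, *irpP* is not transcribed.
→ *irpP* is OFF.
Maltulose is present, so VelV is inactive.
Required activator VelV is absent, so *kulU* is not transcribed.
So KulU is not produced.
Required activator KulU is absent, so *holJ* is not transcribed.
→ *holJ* is OFF.
Zn²⁺ is absent, so NerE is inactive.
With no repressor bound, *yilM* is transcribed.
→ *yilM* is ON.
1 of the 4 genes is transcribed.

1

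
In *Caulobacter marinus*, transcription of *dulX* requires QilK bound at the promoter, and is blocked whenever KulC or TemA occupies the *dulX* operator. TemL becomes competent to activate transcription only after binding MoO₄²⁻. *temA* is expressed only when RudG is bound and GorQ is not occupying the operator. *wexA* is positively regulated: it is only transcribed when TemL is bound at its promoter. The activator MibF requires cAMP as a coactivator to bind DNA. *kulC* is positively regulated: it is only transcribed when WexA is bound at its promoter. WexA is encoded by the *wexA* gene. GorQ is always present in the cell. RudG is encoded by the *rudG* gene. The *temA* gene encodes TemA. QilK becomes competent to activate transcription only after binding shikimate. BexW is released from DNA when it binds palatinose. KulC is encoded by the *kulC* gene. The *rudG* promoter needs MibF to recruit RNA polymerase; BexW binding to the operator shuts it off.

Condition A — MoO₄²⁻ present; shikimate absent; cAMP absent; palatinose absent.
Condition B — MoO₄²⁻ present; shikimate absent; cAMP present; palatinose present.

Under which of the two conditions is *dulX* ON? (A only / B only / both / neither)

neither

Condition A:
MoO₄²⁻ is present, so TemL is active.
No repressor is bound and TemL is active, so *wexA* is transcribed.
So WexA is produced and active.
No repressor is bound and WexA is active, so *kulC* is transcribed.
So KulC is produced and active.
Shikimate is absent, so QilK is inactive.
GorQ is produced constitutively and is active.
cAMP is absent, so MibF is inactive.
Palatinose is absent, so BexW is active.
With repressor BexW bound, *rudG* is not transcribed.
So RudG is not produced.
With repressor GorQ bound, *temA* is not transcribed.
So TemA is not produced.
With repressor KulC bound, *dulX* is not transcribed.
→ *dulX* is OFF in A.
Condition B:
MoO₄²⁻ is present, so TemL is active.
No repressor is bound and TemL is active, so *wexA* is transcribed.
So WexA is produced and active.
No repressor is bound and WexA is active, so *kulC* is transcribed.
So KulC is produced and active.
Shikimate is absent, so QilK is inactive.
GorQ is produced constitutively and is active.
cAMP is present, so MibF is active.
Palatinose is present, so BexW is inactive.
No repressor is bound and MibF is active, so *rudG* is transcribed.
So RudG is produced and active.
With repressor GorQ bound, *temA* is not transcribed.
So TemA is not produced.
With repressor KulC bound, *dulX* is not transcribed.
→ *dulX* is OFF in B.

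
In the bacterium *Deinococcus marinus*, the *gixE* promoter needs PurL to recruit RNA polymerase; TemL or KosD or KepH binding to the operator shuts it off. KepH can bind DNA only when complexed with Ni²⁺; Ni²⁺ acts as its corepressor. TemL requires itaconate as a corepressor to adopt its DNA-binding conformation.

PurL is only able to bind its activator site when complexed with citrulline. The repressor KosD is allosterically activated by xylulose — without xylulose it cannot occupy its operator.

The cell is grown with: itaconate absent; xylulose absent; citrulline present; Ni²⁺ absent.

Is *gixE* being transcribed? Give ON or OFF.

ON

Itaconate is absent, so TemL is inactive.
Citrulline is present, so PurL is active.
Xylulose is absent, so KosD is inactive.
Ni²⁺ is absent, so KepH is inactive.
No repressor is bound and PurL is active, so *gixE* is transcribed.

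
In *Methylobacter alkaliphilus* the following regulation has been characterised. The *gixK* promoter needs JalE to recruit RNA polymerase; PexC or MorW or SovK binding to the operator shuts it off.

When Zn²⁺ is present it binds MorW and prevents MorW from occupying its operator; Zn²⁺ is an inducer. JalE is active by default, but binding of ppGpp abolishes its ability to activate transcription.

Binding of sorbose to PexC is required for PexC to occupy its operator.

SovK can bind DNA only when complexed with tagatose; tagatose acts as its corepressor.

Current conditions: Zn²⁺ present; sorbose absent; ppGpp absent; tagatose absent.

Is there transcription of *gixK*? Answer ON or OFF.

ON

ppGpp is absent, so JalE is active.
Sorbose is absent, so PexC is inactive.
Zn²⁺ is present, so MorW is inactive.
Tagatose is absent, so SovK is inactive.
No repressor is bound and JalE is active, so *gixK* is transcribed.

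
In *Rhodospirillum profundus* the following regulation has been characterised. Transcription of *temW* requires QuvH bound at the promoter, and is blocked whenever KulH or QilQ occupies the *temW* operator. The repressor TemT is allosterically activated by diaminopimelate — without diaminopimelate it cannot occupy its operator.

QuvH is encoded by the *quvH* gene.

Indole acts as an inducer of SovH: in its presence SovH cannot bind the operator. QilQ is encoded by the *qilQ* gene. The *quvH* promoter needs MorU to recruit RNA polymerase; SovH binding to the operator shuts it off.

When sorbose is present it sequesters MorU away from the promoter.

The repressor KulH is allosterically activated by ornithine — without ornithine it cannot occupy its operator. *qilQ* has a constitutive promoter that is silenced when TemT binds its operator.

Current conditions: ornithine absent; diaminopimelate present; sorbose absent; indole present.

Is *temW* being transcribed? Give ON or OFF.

ON

Sorbose is absent, so MorU is active.
Indole is present, so SovH is inactive.
No repressor is bound and MorU is active, so *quvH* is transcribed.
So QuvH is produced and active.
Ornithine is absent, so KulH is inactive.
Diaminopimelate is present, so TemT is active.
With repressor TemT bound, *qilQ* is not transcribed.
So QilQ is not produced.
No repressor is bound and QuvH is active, so *temW* is transcribed.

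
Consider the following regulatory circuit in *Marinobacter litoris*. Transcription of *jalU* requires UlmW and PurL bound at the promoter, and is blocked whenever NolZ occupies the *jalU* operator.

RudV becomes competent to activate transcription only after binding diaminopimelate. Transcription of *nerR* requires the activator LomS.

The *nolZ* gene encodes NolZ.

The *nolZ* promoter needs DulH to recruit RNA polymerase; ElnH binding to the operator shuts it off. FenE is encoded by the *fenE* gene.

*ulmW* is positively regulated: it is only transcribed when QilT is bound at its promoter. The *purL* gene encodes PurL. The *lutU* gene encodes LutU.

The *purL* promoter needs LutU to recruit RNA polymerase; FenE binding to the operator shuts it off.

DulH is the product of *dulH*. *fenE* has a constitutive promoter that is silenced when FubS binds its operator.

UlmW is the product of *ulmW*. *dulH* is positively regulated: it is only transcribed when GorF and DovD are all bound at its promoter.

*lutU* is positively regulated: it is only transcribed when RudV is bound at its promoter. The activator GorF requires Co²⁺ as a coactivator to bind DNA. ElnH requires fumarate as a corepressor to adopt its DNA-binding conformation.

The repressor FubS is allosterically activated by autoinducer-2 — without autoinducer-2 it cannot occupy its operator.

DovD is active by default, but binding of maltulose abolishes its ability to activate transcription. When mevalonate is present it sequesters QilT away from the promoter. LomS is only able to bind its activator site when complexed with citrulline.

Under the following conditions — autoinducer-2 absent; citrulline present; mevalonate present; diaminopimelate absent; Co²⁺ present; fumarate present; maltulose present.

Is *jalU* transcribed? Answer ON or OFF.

OFF

Fumarate is present, so ElnH is active.
Co²⁺ is present, so GorF is active.
Maltulose is present, so DovD is inactive.
Required activator DovD is absent, so *dulH* is not transcribed.
So DulH is not produced.
With repressor ElnH bound, *nolZ* is not transcribed.
So NolZ is not produced.
Mevalonate is present, so QilT is inactive.
Required activator QilT is absent, so *ulmW* is not transcribed.
So UlmW is not produced.
Autoinducer-2 is absent, so FubS is inactive.
With no repressor bound, *fenE* is transcribed.
So FenE is produced and active.
Diaminopimelate is absent, so RudV is inactive.
Required activator RudV is absent, so *lutU* is not transcribed.
So LutU is not produced.
With repressor FenE bound, *purL* is not transcribed.
So PurL is not produced.
Required activator UlmW is absent, so *jalU* is not transcribed.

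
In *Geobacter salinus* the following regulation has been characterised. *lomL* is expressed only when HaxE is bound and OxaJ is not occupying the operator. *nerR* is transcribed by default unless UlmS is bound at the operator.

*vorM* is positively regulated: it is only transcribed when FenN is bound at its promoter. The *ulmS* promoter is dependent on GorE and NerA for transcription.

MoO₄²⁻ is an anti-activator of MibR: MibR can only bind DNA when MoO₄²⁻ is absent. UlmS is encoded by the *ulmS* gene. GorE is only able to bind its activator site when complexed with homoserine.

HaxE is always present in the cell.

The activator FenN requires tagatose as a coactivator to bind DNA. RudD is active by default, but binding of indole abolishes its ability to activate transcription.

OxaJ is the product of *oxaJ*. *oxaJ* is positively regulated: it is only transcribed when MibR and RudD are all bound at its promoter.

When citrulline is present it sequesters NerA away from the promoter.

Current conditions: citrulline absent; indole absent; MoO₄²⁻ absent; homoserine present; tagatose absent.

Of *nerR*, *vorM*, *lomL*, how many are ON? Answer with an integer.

Homoserine is present, so GorE is active.
Citrulline is absent, so NerA is active.
No repressor is bound and GorE and NerA are active, so *ulmS* is transcribed.
So UlmS is produced and active.
With repressor UlmS bound, *nerR* is not transcribed.
→ *nerR* is OFF.
Tagatose is absent, so FenN is inactive.
Required activator FenN is absent, so *vorM* is not transcribed.
→ *vorM* is OFF.
MoO₄²⁻ is absent, so MibR is active.
Indole is absent, so RudD is active.
No repressor is bound and MibR and RudD are active, so *oxaJ* is transcribed.
So OxaJ is produced and active.
HaxE is produced constitutively and is active.
With repressor OxaJ bound, *lomL* is not transcribed.
→ *lomL* is OFF.
0 of the 3 genes are transcribed.

0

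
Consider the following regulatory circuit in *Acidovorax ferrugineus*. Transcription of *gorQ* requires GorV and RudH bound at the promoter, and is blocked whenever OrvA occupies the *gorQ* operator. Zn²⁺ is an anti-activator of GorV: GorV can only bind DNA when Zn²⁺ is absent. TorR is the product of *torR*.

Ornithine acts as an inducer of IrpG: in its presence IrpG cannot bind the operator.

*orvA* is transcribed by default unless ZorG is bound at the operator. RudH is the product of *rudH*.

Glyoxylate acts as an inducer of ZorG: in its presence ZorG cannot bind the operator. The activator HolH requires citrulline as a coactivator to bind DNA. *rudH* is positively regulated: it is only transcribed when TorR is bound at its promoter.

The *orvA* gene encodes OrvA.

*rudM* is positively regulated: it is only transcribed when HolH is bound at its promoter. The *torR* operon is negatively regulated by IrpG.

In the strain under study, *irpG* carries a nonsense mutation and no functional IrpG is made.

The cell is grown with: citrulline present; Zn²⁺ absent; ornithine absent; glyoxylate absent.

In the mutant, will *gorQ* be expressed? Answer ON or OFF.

Zn²⁺ is absent, so GorV is active.
Glyoxylate is absent, so ZorG is active.
With repressor ZorG bound, *orvA* is not transcribed.
So OrvA is not produced.
IrpG is non-functional in this strain, so it has no effect.
With no repressor bound, *torR* is transcribed.
So TorR is produced and active.
No repressor is bound and TorR is active, so *rudH* is transcribed.
So RudH is produced and active.
No repressor is bound and GorV and RudH are active, so *gorQ* is transcribed.

ON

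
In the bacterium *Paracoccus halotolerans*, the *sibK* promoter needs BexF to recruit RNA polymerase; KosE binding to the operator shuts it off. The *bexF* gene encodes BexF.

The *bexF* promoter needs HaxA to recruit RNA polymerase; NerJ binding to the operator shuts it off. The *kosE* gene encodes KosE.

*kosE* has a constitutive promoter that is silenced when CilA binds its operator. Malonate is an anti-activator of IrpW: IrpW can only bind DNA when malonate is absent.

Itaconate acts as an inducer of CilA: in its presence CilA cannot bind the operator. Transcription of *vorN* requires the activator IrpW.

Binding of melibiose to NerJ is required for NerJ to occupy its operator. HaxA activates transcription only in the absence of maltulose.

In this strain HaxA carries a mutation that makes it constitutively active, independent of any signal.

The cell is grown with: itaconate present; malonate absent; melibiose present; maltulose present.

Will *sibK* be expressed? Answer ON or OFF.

OFF

Melibiose is present, so NerJ is active.
HaxA is constitutively active in this strain.
With repressor NerJ bound, *bexF* is not transcribed.
So BexF is not produced.
Itaconate is present, so CilA is inactive.
With no repressor bound, *kosE* is transcribed.
So KosE is produced and active.
With repressor KosE bound, *sibK* is not transcribed.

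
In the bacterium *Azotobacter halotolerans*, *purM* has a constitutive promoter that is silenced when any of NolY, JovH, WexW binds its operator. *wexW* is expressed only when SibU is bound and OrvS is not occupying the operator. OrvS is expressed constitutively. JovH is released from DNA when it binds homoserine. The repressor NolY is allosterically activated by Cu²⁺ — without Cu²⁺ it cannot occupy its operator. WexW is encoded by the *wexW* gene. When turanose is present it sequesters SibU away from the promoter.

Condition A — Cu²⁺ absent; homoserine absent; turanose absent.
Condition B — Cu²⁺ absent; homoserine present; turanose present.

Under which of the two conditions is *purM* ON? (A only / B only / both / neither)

Condition A:
Cu²⁺ is absent, so NolY is inactive.
Homoserine is absent, so JovH is active.
OrvS is produced constitutively and is active.
Turanose is absent, so SibU is active.
With repressor OrvS bound, *wexW* is not transcribed.
So WexW is not produced.
With repressor JovH bound, *purM* is not transcribed.
→ *purM* is OFF in A.
Condition B:
Cu²⁺ is absent, so NolY is inactive.
Homoserine is present, so JovH is inactive.
OrvS is produced constitutively and is active.
Turanose is present, so SibU is inactive.
With repressor OrvS bound, *wexW* is not transcribed.
So WexW is not produced.
With no repressor bound, *purM* is transcribed.
→ *purM* is ON in B.

B only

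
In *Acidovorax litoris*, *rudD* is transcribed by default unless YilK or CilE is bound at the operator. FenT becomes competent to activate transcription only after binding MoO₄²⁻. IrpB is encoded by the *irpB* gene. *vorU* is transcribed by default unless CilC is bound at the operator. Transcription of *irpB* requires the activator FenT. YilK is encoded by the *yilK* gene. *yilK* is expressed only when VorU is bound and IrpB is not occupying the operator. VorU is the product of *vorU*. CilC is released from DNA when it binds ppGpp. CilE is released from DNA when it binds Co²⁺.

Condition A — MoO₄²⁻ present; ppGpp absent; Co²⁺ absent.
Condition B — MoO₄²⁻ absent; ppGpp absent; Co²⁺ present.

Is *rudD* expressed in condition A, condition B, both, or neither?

B only

Condition A:
MoO₄²⁻ is present, so FenT is active.
No repressor is bound and FenT is active, so *irpB* is transcribed.
So IrpB is produced and active.
ppGpp is absent, so CilC is active.
With repressor CilC bound, *vorU* is not transcribed.
So VorU is not produced.
With repressor IrpB bound, *yilK* is not transcribed.
So YilK is not produced.
Co²⁺ is absent, so CilE is active.
With repressor CilE bound, *rudD* is not transcribed.
→ *rudD* is OFF in A.
Condition B:
MoO₄²⁻ is absent, so FenT is inactive.
Required activator FenT is absent, so *irpB* is not transcribed.
So IrpB is not produced.
ppGpp is absent, so CilC is active.
With repressor CilC bound, *vorU* is not transcribed.
So VorU is not produced.
Required activator VorU is absent, so *yilK* is not transcribed.
So YilK is not produced.
Co²⁺ is present, so CilE is inactive.
With no repressor bound, *rudD* is transcribed.
→ *rudD* is ON in B.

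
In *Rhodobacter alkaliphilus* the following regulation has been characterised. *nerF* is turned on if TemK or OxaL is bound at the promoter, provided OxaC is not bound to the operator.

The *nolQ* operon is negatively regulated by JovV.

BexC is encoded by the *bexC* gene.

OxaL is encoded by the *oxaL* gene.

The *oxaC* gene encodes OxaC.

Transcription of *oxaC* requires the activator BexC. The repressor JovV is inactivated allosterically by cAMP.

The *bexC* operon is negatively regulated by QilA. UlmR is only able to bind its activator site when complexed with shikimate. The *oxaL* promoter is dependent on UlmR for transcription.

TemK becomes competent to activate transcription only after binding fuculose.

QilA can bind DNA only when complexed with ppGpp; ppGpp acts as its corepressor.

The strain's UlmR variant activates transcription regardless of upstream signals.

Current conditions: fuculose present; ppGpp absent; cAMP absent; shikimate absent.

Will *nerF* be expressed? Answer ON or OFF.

ppGpp is absent, so QilA is inactive.
With no repressor bound, *bexC* is transcribed.
So BexC is produced and active.
No repressor is bound and BexC is active, so *oxaC* is transcribed.
So OxaC is produced and active.
Fuculose is present, so TemK is active.
UlmR is constitutively active in this strain.
No repressor is bound and UlmR is active, so *oxaL* is transcribed.
So OxaL is produced and active.
With repressor OxaC bound, *nerF* is not transcribed.

OFF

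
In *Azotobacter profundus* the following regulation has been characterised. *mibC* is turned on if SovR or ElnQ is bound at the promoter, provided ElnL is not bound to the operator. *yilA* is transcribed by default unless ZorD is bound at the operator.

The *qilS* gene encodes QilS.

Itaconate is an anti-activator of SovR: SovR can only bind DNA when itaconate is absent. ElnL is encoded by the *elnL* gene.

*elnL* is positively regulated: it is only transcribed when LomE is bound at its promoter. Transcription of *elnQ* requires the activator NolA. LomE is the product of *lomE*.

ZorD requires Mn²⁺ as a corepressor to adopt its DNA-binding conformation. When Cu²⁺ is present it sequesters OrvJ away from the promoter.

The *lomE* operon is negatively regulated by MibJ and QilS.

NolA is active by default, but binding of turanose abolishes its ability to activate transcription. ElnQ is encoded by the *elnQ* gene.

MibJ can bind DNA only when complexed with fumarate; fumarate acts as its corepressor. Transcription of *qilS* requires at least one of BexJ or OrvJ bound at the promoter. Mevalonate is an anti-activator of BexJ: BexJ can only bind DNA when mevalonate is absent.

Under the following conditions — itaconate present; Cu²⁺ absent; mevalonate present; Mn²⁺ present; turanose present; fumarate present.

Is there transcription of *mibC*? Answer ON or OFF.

Fumarate is present, so MibJ is active.
Mevalonate is present, so BexJ is inactive.
Cu²⁺ is absent, so OrvJ is active.
Activator OrvJ is present, so *qilS* is transcribed.
So QilS is produced and active.
With repressor MibJ bound, *lomE* is not transcribed.
So LomE is not produced.
Required activator LomE is absent, so *elnL* is not transcribed.
So ElnL is not produced.
Itaconate is present, so SovR is inactive.
Turanose is present, so NolA is inactive.
Required activator NolA is absent, so *elnQ* is not transcribed.
So ElnQ is not produced.
No activator is available at the *mibC* promoter, so *mibC* is not transcribed.

OFF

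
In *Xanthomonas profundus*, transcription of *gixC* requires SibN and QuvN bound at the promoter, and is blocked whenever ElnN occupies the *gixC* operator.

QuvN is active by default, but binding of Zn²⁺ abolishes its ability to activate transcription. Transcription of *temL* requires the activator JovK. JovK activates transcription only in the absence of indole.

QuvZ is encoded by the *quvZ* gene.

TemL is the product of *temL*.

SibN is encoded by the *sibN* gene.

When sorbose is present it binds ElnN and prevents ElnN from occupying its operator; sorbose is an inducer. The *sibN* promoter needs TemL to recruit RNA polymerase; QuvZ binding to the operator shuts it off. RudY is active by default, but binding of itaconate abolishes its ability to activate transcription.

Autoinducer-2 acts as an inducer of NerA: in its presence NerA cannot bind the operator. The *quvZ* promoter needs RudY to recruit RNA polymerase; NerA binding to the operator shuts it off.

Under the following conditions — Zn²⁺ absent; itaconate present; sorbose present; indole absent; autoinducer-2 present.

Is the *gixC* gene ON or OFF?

Sorbose is present, so ElnN is inactive.
Indole is absent, so JovK is active.
No repressor is bound and JovK is active, so *temL* is transcribed.
So TemL is produced and active.
Itaconate is present, so RudY is inactive.
Autoinducer-2 is present, so NerA is inactive.
Required activator RudY is absent, so *quvZ* is not transcribed.
So QuvZ is not produced.
No repressor is bound and TemL is active, so *sibN* is transcribed.
So SibN is produced and active.
Zn²⁺ is absent, so QuvN is active.
No repressor is bound and SibN and QuvN are active, so *gixC* is transcribed.

ON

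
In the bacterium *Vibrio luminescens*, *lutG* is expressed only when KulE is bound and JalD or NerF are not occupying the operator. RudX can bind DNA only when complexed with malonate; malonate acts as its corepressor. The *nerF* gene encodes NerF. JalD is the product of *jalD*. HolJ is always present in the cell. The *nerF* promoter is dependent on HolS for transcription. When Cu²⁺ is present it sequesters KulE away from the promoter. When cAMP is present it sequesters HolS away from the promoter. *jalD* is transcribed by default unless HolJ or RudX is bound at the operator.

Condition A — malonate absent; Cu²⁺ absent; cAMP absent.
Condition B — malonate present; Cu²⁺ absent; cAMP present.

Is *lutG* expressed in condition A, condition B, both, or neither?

Condition A:
HolJ is produced constitutively and is active.
Malonate is absent, so RudX is inactive.
With repressor HolJ bound, *jalD* is not transcribed.
So JalD is not produced.
Cu²⁺ is absent, so KulE is active.
cAMP is absent, so HolS is active.
No repressor is bound and HolS is active, so *nerF* is transcribed.
So NerF is produced and active.
With repressor NerF bound, *lutG* is not transcribed.
→ *lutG* is OFF in A.
Condition B:
HolJ is produced constitutively and is active.
Malonate is present, so RudX is active.
With repressor HolJ bound, *jalD* is not transcribed.
So JalD is not produced.
Cu²⁺ is absent, so KulE is active.
cAMP is present, so HolS is inactive.
Required activator HolS is absent, so *nerF* is not transcribed.
So NerF is not produced.
No repressor is bound and KulE is active, so *lutG* is transcribed.
→ *lutG* is ON in B.

B only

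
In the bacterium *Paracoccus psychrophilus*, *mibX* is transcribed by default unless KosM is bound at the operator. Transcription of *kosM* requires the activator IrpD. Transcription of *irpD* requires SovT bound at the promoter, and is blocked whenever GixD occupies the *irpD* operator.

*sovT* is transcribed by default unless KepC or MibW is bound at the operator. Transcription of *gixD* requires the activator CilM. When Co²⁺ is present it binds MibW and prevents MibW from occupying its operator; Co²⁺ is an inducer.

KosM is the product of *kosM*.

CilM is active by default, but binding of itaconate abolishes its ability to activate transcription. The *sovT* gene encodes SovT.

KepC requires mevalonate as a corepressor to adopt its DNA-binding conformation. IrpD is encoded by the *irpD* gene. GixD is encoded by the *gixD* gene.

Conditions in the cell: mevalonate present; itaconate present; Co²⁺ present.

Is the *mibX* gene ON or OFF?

Itaconate is present, so CilM is inactive.
Required activator CilM is absent, so *gixD* is not transcribed.
So GixD is not produced.
Mevalonate is present, so KepC is active.
Co²⁺ is present, so MibW is inactive.
With repressor KepC bound, *sovT* is not transcribed.
So SovT is not produced.
Required activator SovT is absent, so *irpD* is not transcribed.
So IrpD is not produced.
Required activator IrpD is absent, so *kosM* is not transcribed.
So KosM is not produced.
With no repressor bound, *mibX* is transcribed.

ON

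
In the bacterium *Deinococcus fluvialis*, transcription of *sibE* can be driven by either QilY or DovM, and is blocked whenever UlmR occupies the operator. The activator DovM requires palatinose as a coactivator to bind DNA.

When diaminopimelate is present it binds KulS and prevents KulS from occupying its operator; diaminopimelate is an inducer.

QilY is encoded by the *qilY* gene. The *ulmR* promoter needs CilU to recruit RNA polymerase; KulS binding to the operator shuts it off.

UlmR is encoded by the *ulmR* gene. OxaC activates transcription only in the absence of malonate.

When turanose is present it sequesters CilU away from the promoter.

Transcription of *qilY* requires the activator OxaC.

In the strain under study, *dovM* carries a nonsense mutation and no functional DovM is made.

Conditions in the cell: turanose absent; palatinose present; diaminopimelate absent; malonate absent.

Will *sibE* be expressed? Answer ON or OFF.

ON

Diaminopimelate is absent, so KulS is active.
Turanose is absent, so CilU is active.
With repressor KulS bound, *ulmR* is not transcribed.
So UlmR is not produced.
Malonate is absent, so OxaC is active.
No repressor is bound and OxaC is active, so *qilY* is transcribed.
So QilY is produced and active.
DovM is non-functional in this strain, so it has no effect.
Activator QilY is present, so *sibE* is transcribed.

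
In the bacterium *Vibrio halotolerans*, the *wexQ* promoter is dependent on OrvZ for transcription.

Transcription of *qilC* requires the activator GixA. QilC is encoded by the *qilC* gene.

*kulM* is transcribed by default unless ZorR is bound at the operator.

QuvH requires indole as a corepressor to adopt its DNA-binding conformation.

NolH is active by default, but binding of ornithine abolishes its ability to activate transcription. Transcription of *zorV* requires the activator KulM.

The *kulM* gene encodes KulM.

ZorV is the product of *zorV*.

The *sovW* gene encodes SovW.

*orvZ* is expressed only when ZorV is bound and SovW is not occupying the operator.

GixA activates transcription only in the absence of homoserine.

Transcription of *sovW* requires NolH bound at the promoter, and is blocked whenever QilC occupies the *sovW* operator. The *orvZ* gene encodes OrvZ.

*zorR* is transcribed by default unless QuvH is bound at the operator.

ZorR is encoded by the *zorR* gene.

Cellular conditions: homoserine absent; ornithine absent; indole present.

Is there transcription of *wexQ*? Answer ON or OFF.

Indole is present, so QuvH is active.
With repressor QuvH bound, *zorR* is not transcribed.
So ZorR is not produced.
With no repressor bound, *kulM* is transcribed.
So KulM is produced and active.
No repressor is bound and KulM is active, so *zorV* is transcribed.
So ZorV is produced and active.
Ornithine is absent, so NolH is active.
Homoserine is absent, so GixA is active.
No repressor is bound and GixA is active, so *qilC* is transcribed.
So QilC is produced and active.
With repressor QilC bound, *sovW* is not transcribed.
So SovW is not produced.
No repressor is bound and ZorV is active, so *orvZ* is transcribed.
So OrvZ is produced and active.
No repressor is bound and OrvZ is active, so *wexQ* is transcribed.

ON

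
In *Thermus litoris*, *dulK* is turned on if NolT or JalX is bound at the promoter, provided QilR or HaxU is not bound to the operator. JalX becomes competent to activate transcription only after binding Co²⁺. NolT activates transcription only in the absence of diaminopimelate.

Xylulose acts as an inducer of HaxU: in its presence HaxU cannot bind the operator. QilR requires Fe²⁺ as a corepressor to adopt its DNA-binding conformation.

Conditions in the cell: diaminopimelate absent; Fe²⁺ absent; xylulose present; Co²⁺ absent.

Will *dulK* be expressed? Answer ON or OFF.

ON

Fe²⁺ is absent, so QilR is inactive.
Diaminopimelate is absent, so NolT is active.
Xylulose is present, so HaxU is inactive.
Co²⁺ is absent, so JalX is inactive.
Activator NolT is present, so *dulK* is transcribed.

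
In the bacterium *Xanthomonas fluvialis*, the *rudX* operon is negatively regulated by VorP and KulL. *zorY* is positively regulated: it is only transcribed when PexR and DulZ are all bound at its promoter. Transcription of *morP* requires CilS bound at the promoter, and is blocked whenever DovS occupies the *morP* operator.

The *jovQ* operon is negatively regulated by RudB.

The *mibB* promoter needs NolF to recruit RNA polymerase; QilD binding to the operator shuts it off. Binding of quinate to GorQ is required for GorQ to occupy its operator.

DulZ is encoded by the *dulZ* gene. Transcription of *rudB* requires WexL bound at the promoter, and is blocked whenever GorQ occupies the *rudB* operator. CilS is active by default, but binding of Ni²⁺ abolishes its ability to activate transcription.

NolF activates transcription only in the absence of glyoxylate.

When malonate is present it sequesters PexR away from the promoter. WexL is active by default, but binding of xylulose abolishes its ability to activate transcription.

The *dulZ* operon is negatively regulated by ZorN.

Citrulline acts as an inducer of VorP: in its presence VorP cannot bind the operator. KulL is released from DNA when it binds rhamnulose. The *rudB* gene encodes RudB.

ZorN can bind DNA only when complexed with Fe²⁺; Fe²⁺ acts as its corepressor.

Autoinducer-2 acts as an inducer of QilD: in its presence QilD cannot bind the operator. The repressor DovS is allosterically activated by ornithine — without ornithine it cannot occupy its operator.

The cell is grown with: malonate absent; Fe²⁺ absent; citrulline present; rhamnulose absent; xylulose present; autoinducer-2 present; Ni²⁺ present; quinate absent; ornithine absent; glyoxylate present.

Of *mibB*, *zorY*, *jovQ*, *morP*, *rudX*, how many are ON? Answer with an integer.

Glyoxylate is present, so NolF is inactive.
Autoinducer-2 is present, so QilD is inactive.
Required activator NolF is absent, so *mibB* is not transcribed.
→ *mibB* is OFF.
Malonate is absent, so PexR is active.
Fe²⁺ is absent, so ZorN is inactive.
With no repressor bound, *dulZ* is transcribed.
So DulZ is produced and active.
No repressor is bound and PexR and DulZ are active, so *zorY* is transcribed.
→ *zorY* is ON.
Quinate is absent, so GorQ is inactive.
Xylulose is present, so WexL is inactive.
Required activator WexL is absent, so *rudB* is not transcribed.
So RudB is not produced.
With no repressor bound, *jovQ* is transcribed.
→ *jovQ* is ON.
Ni²⁺ is present, so CilS is inactive.
Ornithine is absent, so DovS is inactive.
Required activator CilS is absent, so *morP* is not transcribed.
→ *morP* is OFF.
Citrulline is present, so VorP is inactive.
Rhamnulose is absent, so KulL is active.
With repressor KulL bound, *rudX* is not transcribed.
→ *rudX* is OFF.
2 of the 5 genes are transcribed.

2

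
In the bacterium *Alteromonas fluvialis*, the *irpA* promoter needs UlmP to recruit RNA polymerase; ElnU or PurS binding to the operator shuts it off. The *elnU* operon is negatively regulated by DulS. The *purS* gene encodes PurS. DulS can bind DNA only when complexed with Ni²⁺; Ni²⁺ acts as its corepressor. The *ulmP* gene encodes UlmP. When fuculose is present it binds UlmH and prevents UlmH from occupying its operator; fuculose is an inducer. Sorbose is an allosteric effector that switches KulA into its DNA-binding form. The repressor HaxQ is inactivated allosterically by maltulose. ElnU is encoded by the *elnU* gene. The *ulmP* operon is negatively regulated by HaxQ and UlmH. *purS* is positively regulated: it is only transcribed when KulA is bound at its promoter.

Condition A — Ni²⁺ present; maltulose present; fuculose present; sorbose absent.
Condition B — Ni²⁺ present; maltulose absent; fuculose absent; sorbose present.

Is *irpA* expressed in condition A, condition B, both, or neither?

Condition A:
Ni²⁺ is present, so DulS is active.
With repressor DulS bound, *elnU* is not transcribed.
So ElnU is not produced.
Maltulose is present, so HaxQ is inactive.
Fuculose is present, so UlmH is inactive.
With no repressor bound, *ulmP* is transcribed.
So UlmP is produced and active.
Sorbose is absent, so KulA is inactive.
Required activator KulA is absent, so *purS* is not transcribed.
So PurS is not produced.
No repressor is bound and UlmP is active, so *irpA* is transcribed.
→ *irpA* is ON in A.
Condition B:
Ni²⁺ is present, so DulS is active.
With repressor DulS bound, *elnU* is not transcribed.
So ElnU is not produced.
Maltulose is absent, so HaxQ is active.
Fuculose is absent, so UlmH is active.
With repressor HaxQ bound, *ulmP* is not transcribed.
So UlmP is not produced.
Sorbose is present, so KulA is active.
No repressor is bound and KulA is active, so *purS* is transcribed.
So PurS is produced and active.
With repressor PurS bound, *irpA* is not transcribed.
→ *irpA* is OFF in B.

A only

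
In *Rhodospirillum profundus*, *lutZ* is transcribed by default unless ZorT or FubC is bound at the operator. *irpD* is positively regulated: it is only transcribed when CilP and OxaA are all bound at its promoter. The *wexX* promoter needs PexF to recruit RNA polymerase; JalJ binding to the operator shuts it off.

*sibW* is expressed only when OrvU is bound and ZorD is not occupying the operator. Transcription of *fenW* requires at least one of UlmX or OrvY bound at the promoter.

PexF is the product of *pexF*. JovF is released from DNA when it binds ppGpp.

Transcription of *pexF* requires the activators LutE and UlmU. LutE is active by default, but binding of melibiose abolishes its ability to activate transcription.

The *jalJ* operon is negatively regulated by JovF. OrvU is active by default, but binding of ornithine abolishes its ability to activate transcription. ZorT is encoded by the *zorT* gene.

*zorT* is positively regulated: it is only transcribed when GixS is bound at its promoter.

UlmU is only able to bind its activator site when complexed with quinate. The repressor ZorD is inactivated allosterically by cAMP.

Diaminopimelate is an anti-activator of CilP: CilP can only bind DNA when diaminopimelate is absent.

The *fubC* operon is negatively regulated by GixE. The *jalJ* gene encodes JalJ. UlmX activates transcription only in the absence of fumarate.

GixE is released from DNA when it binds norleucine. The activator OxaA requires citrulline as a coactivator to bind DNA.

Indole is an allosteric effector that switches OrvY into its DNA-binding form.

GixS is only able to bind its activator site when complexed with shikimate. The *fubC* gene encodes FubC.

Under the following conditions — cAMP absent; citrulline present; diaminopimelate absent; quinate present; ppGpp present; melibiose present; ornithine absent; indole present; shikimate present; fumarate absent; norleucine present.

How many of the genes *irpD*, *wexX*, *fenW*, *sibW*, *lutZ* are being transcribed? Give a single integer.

Diaminopimelate is absent, so CilP is active.
Citrulline is present, so OxaA is active.
No repressor is bound and CilP and OxaA are active, so *irpD* is transcribed.
→ *irpD* is ON.
Melibiose is present, so LutE is inactive.
Quinate is present, so UlmU is active.
Required activator LutE is absent, so *pexF* is not transcribed.
So PexF is not produced.
ppGpp is present, so JovF is inactive.
With no repressor bound, *jalJ* is transcribed.
So JalJ is produced and active.
With repressor JalJ bound, *wexX* is not transcribed.
→ *wexX* is OFF.
Fumarate is absent, so UlmX is active.
Indole is present, so OrvY is active.
Activator UlmX is present, so *fenW* is transcribed.
→ *fenW* is ON.
cAMP is absent, so ZorD is active.
Ornithine is absent, so OrvU is active.
With repressor ZorD bound, *sibW* is not transcribed.
→ *sibW* is OFF.
Shikimate is present, so GixS is active.
No repressor is bound and GixS is active, so *zorT* is transcribed.
So ZorT is produced and active.
Norleucine is present, so GixE is inactive.
With no repressor bound, *fubC* is transcribed.
So FubC is produced and active.
With repressor ZorT bound, *lutZ* is not transcribed.
→ *lutZ* is OFF.
2 of the 5 genes are transcribed.

2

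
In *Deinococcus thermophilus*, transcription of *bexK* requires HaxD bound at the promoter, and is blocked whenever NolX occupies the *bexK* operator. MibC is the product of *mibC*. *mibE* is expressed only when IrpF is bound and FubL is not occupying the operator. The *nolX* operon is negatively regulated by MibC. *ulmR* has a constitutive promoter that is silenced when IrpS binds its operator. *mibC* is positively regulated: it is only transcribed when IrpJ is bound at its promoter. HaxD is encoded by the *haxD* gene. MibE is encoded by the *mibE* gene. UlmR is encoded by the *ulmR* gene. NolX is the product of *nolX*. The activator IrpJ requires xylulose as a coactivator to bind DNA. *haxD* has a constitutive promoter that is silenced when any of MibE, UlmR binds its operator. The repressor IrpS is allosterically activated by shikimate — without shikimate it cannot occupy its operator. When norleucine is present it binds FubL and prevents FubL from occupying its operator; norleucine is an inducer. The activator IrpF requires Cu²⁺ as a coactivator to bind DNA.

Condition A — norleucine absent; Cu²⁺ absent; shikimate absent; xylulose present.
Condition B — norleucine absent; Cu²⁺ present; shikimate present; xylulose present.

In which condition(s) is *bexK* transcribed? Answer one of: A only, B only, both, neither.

Condition A:
Norleucine is absent, so FubL is active.
Cu²⁺ is absent, so IrpF is inactive.
With repressor FubL bound, *mibE* is not transcribed.
So MibE is not produced.
Shikimate is absent, so IrpS is inactive.
With no repressor bound, *ulmR* is transcribed.
So UlmR is produced and active.
With repressor UlmR bound, *haxD* is not transcribed.
So HaxD is not produced.
Xylulose is present, so IrpJ is active.
No repressor is bound and IrpJ is active, so *mibC* is transcribed.
So MibC is produced and active.
With repressor MibC bound, *nolX* is not transcribed.
So NolX is not produced.
Required activator HaxD is absent, so *bexK* is not transcribed.
→ *bexK* is OFF in A.
Condition B:
Norleucine is absent, so FubL is active.
Cu²⁺ is present, so IrpF is active.
With repressor FubL bound, *mibE* is not transcribed.
So MibE is not produced.
Shikimate is present, so IrpS is active.
With repressor IrpS bound, *ulmR* is not transcribed.
So UlmR is not produced.
With no repressor bound, *haxD* is transcribed.
So HaxD is produced and active.
Xylulose is present, so IrpJ is active.
No repressor is bound and IrpJ is active, so *mibC* is transcribed.
So MibC is produced and active.
With repressor MibC bound, *nolX* is not transcribed.
So NolX is not produced.
No repressor is bound and HaxD is active, so *bexK* is transcribed.
→ *bexK* is ON in B.

B only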